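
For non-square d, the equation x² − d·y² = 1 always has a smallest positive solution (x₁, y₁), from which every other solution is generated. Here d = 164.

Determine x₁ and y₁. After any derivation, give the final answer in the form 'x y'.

√164 → a₀=12, period (1,4,6,4,1,24); ℓ=6 even so k=5
k=0  a_k=12  p_k/q_k = 12/1
k=1  a_k=1  p_k/q_k = 13/1
…
k=4  a_k=4  p_k/q_k = 1652/129
k=5  a_k=1  p_k/q_k = 2049/160
→ (2049, 160).  Check: 2049²=4198401, 164·160²=4198400, difference 1.

2049 160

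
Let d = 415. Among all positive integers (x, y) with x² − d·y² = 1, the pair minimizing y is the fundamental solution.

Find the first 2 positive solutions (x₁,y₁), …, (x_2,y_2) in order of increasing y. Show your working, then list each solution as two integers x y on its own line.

√415 = [20; 2,1,2,4,6,…,1,2,40, …], period ℓ=16 (even) → k=15
step 0: (20, 1)  from 20·(1,0) + (0,1)
step 1: (41, 2)  from 2·(20,1) + (1,0)
step 2: (61, 3)  from 1·(41,2) + (20,1)
…
step 5: (4441, 218)  from 6·(713,35) + (163,8)
…
step 7: (9595, 471)  from 1·(5154,253) + (4441,218)
…
step 9: (43534, 2137)  from 1·(33939,1666) + (9595,471)
step 10: (77473, 3803)  from 1·(43534,2137) + (33939,1666)
step 11: (508372, 24955)  from 6·(77473,3803) + (43534,2137)
step 12: (2110961, 103623)  from 4·(508372,24955) + (77473,3803)
step 13: (4730294, 232201)  from 2·(2110961,103623) + (508372,24955)
step 14: (6841255, 335824)  from 1·(4730294,232201) + (2110961,103623)
step 15: (18412804, 903849)  from 2·(6841255,335824) + (4730294,232201)
fundamental: x₁=18412804, y₁=903849  (since 339031351142416 − 415·816943014801 = 1)
n=2: (18412804,903849)∘(18412804,903849) = (18412804·18412804+415·903849·903849, 18412804·903849+903849·18412804) = (678062702284831,33284788965192)

18412804 903849
678062702284831 33284788965192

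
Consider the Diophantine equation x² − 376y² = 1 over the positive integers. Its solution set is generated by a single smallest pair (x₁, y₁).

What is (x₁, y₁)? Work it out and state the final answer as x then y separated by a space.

2143295 110532

[19; 2,1,1,3,1,…,1,2,38] for √376; ℓ=16 ⇒ convergent index 15
a_0=19:  p_0=19·1+0=19,  q_0=19·0+1=1
…
a_4=3:  p_4=3·97+58=349,  q_4=3·5+3=18
a_5=1:  p_5=1·349+97=446,  q_5=1·18+5=23
a_6=2:  p_6=2·446+349=1241,  q_6=2·23+18=64
a_7=2:  p_7=2·1241+446=2928,  q_7=2·64+23=151
…
a_9=2:  p_9=2·12953+2928=28834,  q_9=2·668+151=1487
a_10=2:  p_10=2·28834+12953=70621,  q_10=2·1487+668=3642
…
a_14=1:  p_14=1·468441+368986=837427,  q_14=1·24158+19029=43187
a_15=2:  p_15=2·837427+468441=2143295,  q_15=2·43187+24158=110532
(x₁, y₁) = (2143295, 110532);  2143295² − 376·110532² = 1 ✓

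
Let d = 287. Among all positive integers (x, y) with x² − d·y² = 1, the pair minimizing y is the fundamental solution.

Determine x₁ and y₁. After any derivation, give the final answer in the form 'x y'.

288 17

√287 = [16; 1,15,1,32, …], period ℓ=4 (even) → k=3
k=0  a_k=16  p_k/q_k = 16/1
k=1  a_k=1  p_k/q_k = 17/1
k=2  a_k=15  p_k/q_k = 271/16
k=3  a_k=1  p_k/q_k = 288/17
fundamental: x₁=288, y₁=17  (since 82944 − 287·289 = 1)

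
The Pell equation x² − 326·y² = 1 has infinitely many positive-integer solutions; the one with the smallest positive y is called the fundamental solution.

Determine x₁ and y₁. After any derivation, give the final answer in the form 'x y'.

d=326: √d = [18; 18,36] (ℓ=2, even), read p_1/q_1
a_0=18:  p_0=18·1+0=18,  q_0=18·0+1=1
a_1=18:  p_1=18·18+1=325,  q_1=18·1+0=18
(x₁, y₁) = (325, 18);  325² − 326·18² = 1 ✓

325 18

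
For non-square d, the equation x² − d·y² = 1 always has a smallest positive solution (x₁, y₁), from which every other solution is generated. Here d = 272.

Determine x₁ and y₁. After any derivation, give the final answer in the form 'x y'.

d=272: √d = [16; 2,32] (ℓ=2, even), read p_1/q_1
k=0  a_k=16  p_k/q_k = 16/1
k=1  a_k=2  p_k/q_k = 33/2
fundamental: x₁=33, y₁=2  (since 1089 − 272·4 = 1)

33 2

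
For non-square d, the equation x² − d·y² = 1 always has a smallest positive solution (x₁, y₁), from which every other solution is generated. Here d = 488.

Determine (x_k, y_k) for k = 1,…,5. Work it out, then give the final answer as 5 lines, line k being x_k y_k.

243 11
118097 5346
57394899 2598145
27893802817 1262693124
13556330774163 613666260119

√488 → a₀=22, period (11,44); ℓ=2 even so k=1
step 0: (22, 1)  from 22·(1,0) + (0,1)
step 1: (243, 11)  from 11·(22,1) + (1,0)
(x₁, y₁) = (243, 11);  243² − 488·11² = 1 ✓
k=2:  x_2 = 243·243+488·11·11 = 118097,  y_2 = 243·11+11·243 = 5346
k=3:  x_3 = 243·118097+488·11·5346 = 57394899,  y_3 = 243·5346+11·118097 = 2598145
k=4:  x_4 = 243·57394899+488·11·2598145 = 27893802817,  y_4 = 243·2598145+11·57394899 = 1262693124
k=5:  x_5 = 243·27893802817+488·11·1262693124 = 13556330774163,  y_5 = 243·1262693124+11·27893802817 = 613666260119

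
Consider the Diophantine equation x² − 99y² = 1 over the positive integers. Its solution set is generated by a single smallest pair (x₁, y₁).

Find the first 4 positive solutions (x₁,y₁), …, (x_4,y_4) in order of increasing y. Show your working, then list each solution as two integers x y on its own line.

d=99: √d = [9; 1,18] (ℓ=2, even), read p_1/q_1
step 0: (9, 1)  from 9·(1,0) + (0,1)
step 1: (10, 1)  from 1·(9,1) + (1,0)
→ (10, 1).  Check: 10²=100, 99·1²=99, difference 1.
n=2: (10,1)∘(10,1) = (10·10+99·1·1, 10·1+1·10) = (199,20)
n=3: (199,20)∘(10,1) = (10·199+99·1·20, 10·20+1·199) = (3970,399)
n=4: (3970,399)∘(10,1) = (10·3970+99·1·399, 10·399+1·3970) = (79201,7960)

10 1
199 20
3970 399
79201 7960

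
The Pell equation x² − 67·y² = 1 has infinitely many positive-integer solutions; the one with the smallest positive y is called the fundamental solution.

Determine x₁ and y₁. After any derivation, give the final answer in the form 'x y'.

48842 5967

√67 = [8; 5,2,1,1,7,1,1,2,5,16, …], period ℓ=10 (even) → k=9
step 0: (8, 1)  from 8·(1,0) + (0,1)
step 1: (41, 5)  from 5·(8,1) + (1,0)
step 2: (90, 11)  from 2·(41,5) + (8,1)
step 3: (131, 16)  from 1·(90,11) + (41,5)
step 4: (221, 27)  from 1·(131,16) + (90,11)
step 5: (1678, 205)  from 7·(221,27) + (131,16)
step 6: (1899, 232)  from 1·(1678,205) + (221,27)
step 7: (3577, 437)  from 1·(1899,232) + (1678,205)
step 8: (9053, 1106)  from 2·(3577,437) + (1899,232)
step 9: (48842, 5967)  from 5·(9053,1106) + (3577,437)
→ (48842, 5967).  Check: 48842²=2385540964, 67·5967²=2385540963, difference 1.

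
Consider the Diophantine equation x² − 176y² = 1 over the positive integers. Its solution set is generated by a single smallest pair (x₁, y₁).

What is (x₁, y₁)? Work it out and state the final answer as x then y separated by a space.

[13; 3,1,3,26] for √176; ℓ=4 ⇒ convergent index 3
a_0=13:  p_0=13·1+0=13,  q_0=13·0+1=1
…
a_2=1:  p_2=1·40+13=53,  q_2=1·3+1=4
a_3=3:  p_3=3·53+40=199,  q_3=3·4+3=15
→ (199, 15).  Check: 199²=39601, 176·15²=39600, difference 1.

199 15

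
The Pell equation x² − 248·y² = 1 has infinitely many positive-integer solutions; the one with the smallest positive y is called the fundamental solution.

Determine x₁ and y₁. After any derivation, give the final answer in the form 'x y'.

√248 → a₀=15, period (1,2,1,30); ℓ=4 even so k=3
k=0  a_k=15  p_k/q_k = 15/1
…
k=2  a_k=2  p_k/q_k = 47/3
k=3  a_k=1  p_k/q_k = 63/4
→ (63, 4).  Check: 63²=3969, 248·4²=3968, difference 1.

63 4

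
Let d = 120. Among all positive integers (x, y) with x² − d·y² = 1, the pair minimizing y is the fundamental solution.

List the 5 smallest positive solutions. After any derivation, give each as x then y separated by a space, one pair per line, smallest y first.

√120 = [10; 1,20, …], period ℓ=2 (even) → k=1
step 0: (10, 1)  from 10·(1,0) + (0,1)
step 1: (11, 1)  from 1·(10,1) + (1,0)
fundamental: x₁=11, y₁=1  (since 121 − 120·1 = 1)
(x_2, y_2) = (11·11 + 120·1·1, 11·1 + 1·11) = (241, 22)
(x_3, y_3) = (11·241 + 120·1·22, 11·22 + 1·241) = (5291, 483)
(x_4, y_4) = (11·5291 + 120·1·483, 11·483 + 1·5291) = (116161, 10604)
(x_5, y_5) = (11·116161 + 120·1·10604, 11·10604 + 1·116161) = (2550251, 232805)

11 1
241 22
5291 483
116161 10604
2550251 232805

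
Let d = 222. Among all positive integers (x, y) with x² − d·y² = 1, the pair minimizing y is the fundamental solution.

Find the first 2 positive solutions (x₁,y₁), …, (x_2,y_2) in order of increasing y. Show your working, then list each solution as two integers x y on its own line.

149 10
44401 2980

[14; 1,8,1,28] for √222; ℓ=4 ⇒ convergent index 3
step 0: (14, 1)  from 14·(1,0) + (0,1)
…
step 2: (134, 9)  from 8·(15,1) + (14,1)
step 3: (149, 10)  from 1·(134,9) + (15,1)
(x₁, y₁) = (149, 10);  149² − 222·10² = 1 ✓
k=2:  x_2 = 149·149+222·10·10 = 44401,  y_2 = 149·10+10·149 = 2980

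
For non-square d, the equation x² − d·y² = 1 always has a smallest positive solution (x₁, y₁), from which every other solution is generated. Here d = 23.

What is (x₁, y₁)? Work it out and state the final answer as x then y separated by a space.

24 5

√23 = [4; 1,3,1,8, …], period ℓ=4 (even) → k=3
i=0: a=4 ⇒ p=4, q=1
i=1: a=1 ⇒ p=5, q=1
i=2: a=3 ⇒ p=19, q=4
i=3: a=1 ⇒ p=24, q=5
fundamental: x₁=24, y₁=5  (since 576 − 23·25 = 1)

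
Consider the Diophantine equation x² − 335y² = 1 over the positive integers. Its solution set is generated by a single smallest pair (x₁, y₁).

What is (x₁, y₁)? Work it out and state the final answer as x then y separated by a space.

604 33

√335 = [18; 3,3,3,36, …], period ℓ=4 (even) → k=3
step 0: (18, 1)  from 18·(1,0) + (0,1)
step 1: (55, 3)  from 3·(18,1) + (1,0)
step 2: (183, 10)  from 3·(55,3) + (18,1)
step 3: (604, 33)  from 3·(183,10) + (55,3)
fundamental: x₁=604, y₁=33  (since 364816 − 335·1089 = 1)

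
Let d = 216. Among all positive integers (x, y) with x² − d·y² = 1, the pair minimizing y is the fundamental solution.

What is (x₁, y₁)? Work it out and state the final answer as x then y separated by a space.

√216 → a₀=14, period (1,2,3,2,1,28); ℓ=6 even so k=5
k=0  a_k=14  p_k/q_k = 14/1
…
k=3  a_k=3  p_k/q_k = 147/10
k=4  a_k=2  p_k/q_k = 338/23
k=5  a_k=1  p_k/q_k = 485/33
→ (485, 33).  Check: 485²=235225, 216·33²=235224, difference 1.

485 33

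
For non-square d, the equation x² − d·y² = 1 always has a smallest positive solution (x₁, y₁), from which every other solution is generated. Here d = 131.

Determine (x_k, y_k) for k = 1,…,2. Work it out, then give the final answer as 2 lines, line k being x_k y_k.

10610 927
225144199 19670940

[11; 2,4,11,4,2,22] for √131; ℓ=6 ⇒ convergent index 5
i=0: a=11 ⇒ p=11, q=1
i=1: a=2 ⇒ p=23, q=2
…
i=4: a=4 ⇒ p=4727, q=413
i=5: a=2 ⇒ p=10610, q=927
(x₁, y₁) = (10610, 927);  10610² − 131·927² = 1 ✓
(10610+927√131)^2 = 225144199 + 19670940√131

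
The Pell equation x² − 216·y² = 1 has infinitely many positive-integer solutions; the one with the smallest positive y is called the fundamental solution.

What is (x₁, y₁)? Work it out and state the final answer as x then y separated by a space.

d=216: √d = [14; 1,2,3,2,1,28] (ℓ=6, even), read p_5/q_5
a_0=14:  p_0=14·1+0=14,  q_0=14·0+1=1
…
a_2=2:  p_2=2·15+14=44,  q_2=2·1+1=3
…
a_4=2:  p_4=2·147+44=338,  q_4=2·10+3=23
a_5=1:  p_5=1·338+147=485,  q_5=1·23+10=33
fundamental: x₁=485, y₁=33  (since 235225 − 216·1089 = 1)

485 33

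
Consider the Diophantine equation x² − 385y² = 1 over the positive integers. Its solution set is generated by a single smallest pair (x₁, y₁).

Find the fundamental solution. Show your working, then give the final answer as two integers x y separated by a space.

[19; 1,1,1,1,1,…,1,1,38] for √385; ℓ=16 ⇒ convergent index 15
step 0: (19, 1)  from 19·(1,0) + (0,1)
…
step 3: (59, 3)  from 1·(39,2) + (20,1)
…
step 6: (569, 29)  from 3·(157,8) + (98,5)
step 7: (726, 37)  from 1·(569,29) + (157,8)
step 8: (2021, 103)  from 2·(726,37) + (569,29)
…
step 10: (10262, 523)  from 3·(2747,140) + (2021,103)
…
step 12: (23271, 1186)  from 1·(13009,663) + (10262,523)
…
step 14: (59551, 3035)  from 1·(36280,1849) + (23271,1186)
step 15: (95831, 4884)  from 1·(59551,3035) + (36280,1849)
(x₁, y₁) = (95831, 4884);  95831² − 385·4884² = 1 ✓

95831 4884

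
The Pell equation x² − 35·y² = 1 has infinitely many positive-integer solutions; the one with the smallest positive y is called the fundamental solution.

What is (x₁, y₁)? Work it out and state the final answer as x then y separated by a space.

6 1

d=35: √d = [5; 1,10] (ℓ=2, even), read p_1/q_1
i=0: a=5 ⇒ p=5, q=1
i=1: a=1 ⇒ p=6, q=1
→ (6, 1).  Check: 6²=36, 35·1²=35, difference 1.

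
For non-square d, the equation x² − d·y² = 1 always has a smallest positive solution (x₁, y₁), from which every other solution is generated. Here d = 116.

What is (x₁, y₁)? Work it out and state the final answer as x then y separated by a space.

√116 → a₀=10, period (1,3,2,1,4,1,2,3,1,20); ℓ=10 even so k=9
k=0  a_k=10  p_k/q_k = 10/1
k=1  a_k=1  p_k/q_k = 11/1
k=2  a_k=3  p_k/q_k = 43/4
k=3  a_k=2  p_k/q_k = 97/9
k=4  a_k=1  p_k/q_k = 140/13
…
k=6  a_k=1  p_k/q_k = 797/74
k=7  a_k=2  p_k/q_k = 2251/209
k=8  a_k=3  p_k/q_k = 7550/701
k=9  a_k=1  p_k/q_k = 9801/910
→ (9801, 910).  Check: 9801²=96059601, 116·910²=96059600, difference 1.

9801 910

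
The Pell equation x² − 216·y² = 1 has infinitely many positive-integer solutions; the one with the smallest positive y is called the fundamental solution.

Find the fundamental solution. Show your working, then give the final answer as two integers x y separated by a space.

√216 → a₀=14, period (1,2,3,2,1,28); ℓ=6 even so k=5
step 0: (14, 1)  from 14·(1,0) + (0,1)
step 1: (15, 1)  from 1·(14,1) + (1,0)
…
step 4: (338, 23)  from 2·(147,10) + (44,3)
step 5: (485, 33)  from 1·(338,23) + (147,10)
→ (485, 33).  Check: 485²=235225, 216·33²=235224, difference 1.

485 33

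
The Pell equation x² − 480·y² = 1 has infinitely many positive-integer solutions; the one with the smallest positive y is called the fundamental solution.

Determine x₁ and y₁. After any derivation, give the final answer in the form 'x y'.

d=480: √d = [21; 1,9,1,42] (ℓ=4, even), read p_3/q_3
k=0  a_k=21  p_k/q_k = 21/1
k=1  a_k=1  p_k/q_k = 22/1
k=2  a_k=9  p_k/q_k = 219/10
k=3  a_k=1  p_k/q_k = 241/11
fundamental: x₁=241, y₁=11  (since 58081 − 480·121 = 1)

241 11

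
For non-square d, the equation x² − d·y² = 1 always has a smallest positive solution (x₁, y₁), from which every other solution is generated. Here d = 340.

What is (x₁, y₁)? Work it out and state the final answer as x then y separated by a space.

√340 = [18; 2,3,1,1,1,…,3,2,36, …], period ℓ=14 (even) → k=13
i=0: a=18 ⇒ p=18, q=1
i=1: a=2 ⇒ p=37, q=2
i=2: a=3 ⇒ p=129, q=7
…
i=4: a=1 ⇒ p=295, q=16
i=5: a=1 ⇒ p=461, q=25
…
i=7: a=8 ⇒ p=6509, q=353
…
i=9: a=1 ⇒ p=13774, q=747
…
i=12: a=3 ⇒ p=125478, q=6805
i=13: a=2 ⇒ p=285769, q=15498
fundamental: x₁=285769, y₁=15498  (since 81663921361 − 340·240188004 = 1)

285769 15498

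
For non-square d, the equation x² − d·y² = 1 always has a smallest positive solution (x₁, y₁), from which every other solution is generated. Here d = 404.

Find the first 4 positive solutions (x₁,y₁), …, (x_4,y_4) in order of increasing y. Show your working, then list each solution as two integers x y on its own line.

201 10
80801 4020
32481801 1616030
13057603201 649640040

√404 → a₀=20, period (10,40); ℓ=2 even so k=1
step 0: (20, 1)  from 20·(1,0) + (0,1)
step 1: (201, 10)  from 10·(20,1) + (1,0)
fundamental: x₁=201, y₁=10  (since 40401 − 404·100 = 1)
(x_2, y_2) = (201·201 + 404·10·10, 201·10 + 10·201) = (80801, 4020)
(x_3, y_3) = (201·80801 + 404·10·4020, 201·4020 + 10·80801) = (32481801, 1616030)
(x_4, y_4) = (201·32481801 + 404·10·1616030, 201·1616030 + 10·32481801) = (13057603201, 649640040)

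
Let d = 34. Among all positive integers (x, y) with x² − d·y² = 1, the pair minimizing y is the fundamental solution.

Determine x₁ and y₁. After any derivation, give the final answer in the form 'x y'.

√34 → a₀=5, period (1,4,1,10); ℓ=4 even so k=3
a_0=5:  p_0=5·1+0=5,  q_0=5·0+1=1
a_1=1:  p_1=1·5+1=6,  q_1=1·1+0=1
a_2=4:  p_2=4·6+5=29,  q_2=4·1+1=5
a_3=1:  p_3=1·29+6=35,  q_3=1·5+1=6
fundamental: x₁=35, y₁=6  (since 1225 − 34·36 = 1)

35 6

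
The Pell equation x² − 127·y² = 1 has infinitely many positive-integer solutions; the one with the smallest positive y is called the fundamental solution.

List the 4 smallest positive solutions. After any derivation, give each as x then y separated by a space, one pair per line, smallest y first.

d=127: √d = [11; 3,1,2,2,7,11,7,2,2,1,3,22] (ℓ=12, even), read p_11/q_11
k=0  a_k=11  p_k/q_k = 11/1
k=1  a_k=3  p_k/q_k = 34/3
k=2  a_k=1  p_k/q_k = 45/4
k=3  a_k=2  p_k/q_k = 124/11
…
k=5  a_k=7  p_k/q_k = 2175/193
k=6  a_k=11  p_k/q_k = 24218/2149
k=7  a_k=7  p_k/q_k = 171701/15236
k=8  a_k=2  p_k/q_k = 367620/32621
…
k=10  a_k=1  p_k/q_k = 1274561/113099
k=11  a_k=3  p_k/q_k = 4730624/419775
(x₁, y₁) = (4730624, 419775);  4730624² − 127·419775² = 1 ✓
(4730624+419775√127)^2 = 44757606858751 + 3971595379200√127
(4730624+419775√127)^3 = 423462818377139450624 + 37576248838264821825√127
(4730624+419775√127)^4 = 4006486743445029115330560001 + 355518209168531397366758400√127

4730624 419775
44757606858751 3971595379200
423462818377139450624 37576248838264821825
4006486743445029115330560001 355518209168531397366758400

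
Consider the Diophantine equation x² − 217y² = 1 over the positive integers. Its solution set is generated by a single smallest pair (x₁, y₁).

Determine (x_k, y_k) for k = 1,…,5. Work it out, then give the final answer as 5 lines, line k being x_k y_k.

3844063 260952
29553640695937 2006231855952
227212113429087499999 15424163293772565000
1746835356769087211376615937 118582910847096488831334048
13429890324095468173938627689764063 911680360039229116129595136549048

[14; 1,2,1,2,1,…,2,1,28] for √217; ℓ=16 ⇒ convergent index 15
step 0: (14, 1)  from 14·(1,0) + (0,1)
step 1: (15, 1)  from 1·(14,1) + (1,0)
…
step 3: (59, 4)  from 1·(44,3) + (15,1)
…
step 5: (221, 15)  from 1·(162,11) + (59,4)
…
step 7: (3668, 249)  from 9·(383,26) + (221,15)
…
step 9: (139163, 9447)  from 9·(15055,1022) + (3668,249)
…
step 12: (740980, 50301)  from 2·(293381,19916) + (154218,10469)
step 13: (1034361, 70217)  from 1·(740980,50301) + (293381,19916)
step 14: (2809702, 190735)  from 2·(1034361,70217) + (740980,50301)
step 15: (3844063, 260952)  from 1·(2809702,190735) + (1034361,70217)
→ (3844063, 260952).  Check: 3844063²=14776820347969, 217·260952²=14776820347968, difference 1.
k=2:  x_2 = 3844063·3844063+217·260952·260952 = 29553640695937,  y_2 = 3844063·260952+260952·3844063 = 2006231855952
k=3:  x_3 = 3844063·29553640695937+217·260952·2006231855952 = 227212113429087499999,  y_3 = 3844063·2006231855952+260952·29553640695937 = 15424163293772565000
k=4:  x_4 = 3844063·227212113429087499999+217·260952·15424163293772565000 = 1746835356769087211376615937,  y_4 = 3844063·15424163293772565000+260952·227212113429087499999 = 118582910847096488831334048
k=5:  x_5 = 3844063·1746835356769087211376615937+217·260952·118582910847096488831334048 = 13429890324095468173938627689764063,  y_5 = 3844063·118582910847096488831334048+260952·1746835356769087211376615937 = 911680360039229116129595136549048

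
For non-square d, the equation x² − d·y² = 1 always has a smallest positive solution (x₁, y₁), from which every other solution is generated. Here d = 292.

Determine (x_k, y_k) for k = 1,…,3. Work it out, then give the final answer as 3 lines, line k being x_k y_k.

√292 → a₀=17, period (11,2,1,3,8,3,1,2,11,34); ℓ=10 even so k=9
k=0  a_k=17  p_k/q_k = 17/1
…
k=2  a_k=2  p_k/q_k = 393/23
k=3  a_k=1  p_k/q_k = 581/34
…
k=8  a_k=2  p_k/q_k = 200767/11749
k=9  a_k=11  p_k/q_k = 2281249/133500
fundamental: x₁=2281249, y₁=133500  (since 5204097000001 − 292·17822250000 = 1)
k=2:  x_2 = 2281249·2281249+292·133500·133500 = 10408194000001,  y_2 = 2281249·133500+133500·2281249 = 609093483000
k=3:  x_3 = 2281249·10408194000001+292·133500·609093483000 = 47487364308614281249,  y_3 = 2281249·609093483000+133500·10408194000001 = 2778987798000400500

2281249 133500
10408194000001 609093483000
47487364308614281249 2778987798000400500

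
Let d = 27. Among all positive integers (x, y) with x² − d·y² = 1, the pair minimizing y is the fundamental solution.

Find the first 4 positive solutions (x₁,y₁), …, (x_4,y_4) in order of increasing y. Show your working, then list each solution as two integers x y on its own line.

26 5
1351 260
70226 13515
3650401 702520

√27 = [5; 5,10, …], period ℓ=2 (even) → k=1
a_0=5:  p_0=5·1+0=5,  q_0=5·0+1=1
a_1=5:  p_1=5·5+1=26,  q_1=5·1+0=5
fundamental: x₁=26, y₁=5  (since 676 − 27·25 = 1)
n=2: (26,5)∘(26,5) = (26·26+27·5·5, 26·5+5·26) = (1351,260)
n=3: (1351,260)∘(26,5) = (26·1351+27·5·260, 26·260+5·1351) = (70226,13515)
n=4: (70226,13515)∘(26,5) = (26·70226+27·5·13515, 26·13515+5·70226) = (3650401,702520)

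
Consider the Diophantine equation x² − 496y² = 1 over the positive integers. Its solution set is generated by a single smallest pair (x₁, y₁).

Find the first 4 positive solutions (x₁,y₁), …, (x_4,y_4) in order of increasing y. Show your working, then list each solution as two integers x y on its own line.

d=496: √d = [22; 3,1,2,4,1,…,1,3,44] (ℓ=16, even), read p_15/q_15
a_0=22:  p_0=22·1+0=22,  q_0=22·0+1=1
a_1=3:  p_1=3·22+1=67,  q_1=3·1+0=3
a_2=1:  p_2=1·67+22=89,  q_2=1·3+1=4
a_3=2:  p_3=2·89+67=245,  q_3=2·4+3=11
…
a_6=1:  p_6=1·1314+1069=2383,  q_6=1·59+48=107
a_7=2:  p_7=2·2383+1314=6080,  q_7=2·107+59=273
a_8=2:  p_8=2·6080+2383=14543,  q_8=2·273+107=653
a_9=2:  p_9=2·14543+6080=35166,  q_9=2·653+273=1579
a_10=1:  p_10=1·35166+14543=49709,  q_10=1·1579+653=2232
a_11=1:  p_11=1·49709+35166=84875,  q_11=1·2232+1579=3811
…
a_14=1:  p_14=1·863293+389209=1252502,  q_14=1·38763+17476=56239
a_15=3:  p_15=3·1252502+863293=4620799,  q_15=3·56239+38763=207480
fundamental: x₁=4620799, y₁=207480  (since 21351783398401 − 496·43047950400 = 1)
n=2: (4620799,207480)∘(4620799,207480) = (4620799·4620799+496·207480·207480, 4620799·207480+207480·4620799) = (42703566796801,1917446753040)
n=3: (42703566796801,1917446753040)∘(4620799,207480) = (4620799·42703566796801+496·207480·1917446753040, 4620799·1917446753040+207480·42703566796801) = (394649197502177907199,17720272078000750440)
n=4: (394649197502177907199,17720272078000750440)∘(4620799,207480) = (4620799·394649197502177907199+496·207480·17720272078000750440, 4620799·17720272078000750440+207480·394649197502177907199) = (3647189234337689639247667201,163763630995505661818050080)

4620799 207480
42703566796801 1917446753040
394649197502177907199 17720272078000750440
3647189234337689639247667201 163763630995505661818050080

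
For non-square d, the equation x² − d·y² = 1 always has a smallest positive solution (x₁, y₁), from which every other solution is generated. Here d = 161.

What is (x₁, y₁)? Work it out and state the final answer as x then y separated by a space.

11775 928

d=161: √d = [12; 1,2,4,1,2,1,4,2,1,24] (ℓ=10, even), read p_9/q_9
k=0  a_k=12  p_k/q_k = 12/1
k=1  a_k=1  p_k/q_k = 13/1
k=2  a_k=2  p_k/q_k = 38/3
k=3  a_k=4  p_k/q_k = 165/13
k=4  a_k=1  p_k/q_k = 203/16
k=5  a_k=2  p_k/q_k = 571/45
k=6  a_k=1  p_k/q_k = 774/61
k=7  a_k=4  p_k/q_k = 3667/289
k=8  a_k=2  p_k/q_k = 8108/639
k=9  a_k=1  p_k/q_k = 11775/928
fundamental: x₁=11775, y₁=928  (since 138650625 − 161·861184 = 1)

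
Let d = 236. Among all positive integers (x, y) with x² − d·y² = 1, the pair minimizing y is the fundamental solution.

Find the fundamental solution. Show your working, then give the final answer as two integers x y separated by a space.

[15; 2,1,3,5,1,6,1,5,3,1,2,30] for √236; ℓ=12 ⇒ convergent index 11
step 0: (15, 1)  from 15·(1,0) + (0,1)
step 1: (31, 2)  from 2·(15,1) + (1,0)
step 2: (46, 3)  from 1·(31,2) + (15,1)
step 3: (169, 11)  from 3·(46,3) + (31,2)
…
step 5: (1060, 69)  from 1·(891,58) + (169,11)
step 6: (7251, 472)  from 6·(1060,69) + (891,58)
step 7: (8311, 541)  from 1·(7251,472) + (1060,69)
step 8: (48806, 3177)  from 5·(8311,541) + (7251,472)
step 9: (154729, 10072)  from 3·(48806,3177) + (8311,541)
step 10: (203535, 13249)  from 1·(154729,10072) + (48806,3177)
step 11: (561799, 36570)  from 2·(203535,13249) + (154729,10072)
fundamental: x₁=561799, y₁=36570  (since 315618116401 − 236·1337364900 = 1)

561799 36570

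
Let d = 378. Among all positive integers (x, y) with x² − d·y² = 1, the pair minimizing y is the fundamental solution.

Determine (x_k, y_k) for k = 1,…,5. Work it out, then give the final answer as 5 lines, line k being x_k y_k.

8749 450
153090001 7874100
2678768828749 137781001350
46873096812360001 2410891953748200
820185445343906468749 42185787268905002250

d=378: √d = [19; 2,3,1,4,1,3,2,38] (ℓ=8, even), read p_7/q_7
i=0: a=19 ⇒ p=19, q=1
i=1: a=2 ⇒ p=39, q=2
i=2: a=3 ⇒ p=136, q=7
i=3: a=1 ⇒ p=175, q=9
i=4: a=4 ⇒ p=836, q=43
…
i=6: a=3 ⇒ p=3869, q=199
i=7: a=2 ⇒ p=8749, q=450
→ (8749, 450).  Check: 8749²=76545001, 378·450²=76545000, difference 1.
k=2:  x_2 = 8749·8749+378·450·450 = 153090001,  y_2 = 8749·450+450·8749 = 7874100
k=3:  x_3 = 8749·153090001+378·450·7874100 = 2678768828749,  y_3 = 8749·7874100+450·153090001 = 137781001350
k=4:  x_4 = 8749·2678768828749+378·450·137781001350 = 46873096812360001,  y_4 = 8749·137781001350+450·2678768828749 = 2410891953748200
k=5:  x_5 = 8749·46873096812360001+378·450·2410891953748200 = 820185445343906468749,  y_5 = 8749·2410891953748200+450·46873096812360001 = 42185787268905002250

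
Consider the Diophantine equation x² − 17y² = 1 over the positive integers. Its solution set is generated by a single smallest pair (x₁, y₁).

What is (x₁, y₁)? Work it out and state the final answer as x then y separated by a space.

√17 = [4; 8, …], period ℓ=1 (odd) → k=1
a_0=4:  p_0=4·1+0=4,  q_0=4·0+1=1
a_1=8:  p_1=8·4+1=33,  q_1=8·1+0=8
(x₁, y₁) = (33, 8);  33² − 17·8² = 1 ✓

33 8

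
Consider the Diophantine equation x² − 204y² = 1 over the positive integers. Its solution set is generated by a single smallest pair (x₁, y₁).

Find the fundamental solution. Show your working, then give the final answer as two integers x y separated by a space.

4999 350

[14; 3,1,1,6,1,1,3,28] for √204; ℓ=8 ⇒ convergent index 7
k=0  a_k=14  p_k/q_k = 14/1
…
k=2  a_k=1  p_k/q_k = 57/4
…
k=6  a_k=1  p_k/q_k = 1414/99
k=7  a_k=3  p_k/q_k = 4999/350
fundamental: x₁=4999, y₁=350  (since 24990001 − 204·122500 = 1)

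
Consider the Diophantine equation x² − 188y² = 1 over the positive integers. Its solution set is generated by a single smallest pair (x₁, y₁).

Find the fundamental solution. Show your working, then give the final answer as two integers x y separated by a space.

√188 → a₀=13, period (1,2,2,6,2,2,1,26); ℓ=8 even so k=7
step 0: (13, 1)  from 13·(1,0) + (0,1)
…
step 2: (41, 3)  from 2·(14,1) + (13,1)
…
step 5: (1330, 97)  from 2·(617,45) + (96,7)
step 6: (3277, 239)  from 2·(1330,97) + (617,45)
step 7: (4607, 336)  from 1·(3277,239) + (1330,97)
fundamental: x₁=4607, y₁=336  (since 21224449 − 188·112896 = 1)

4607 336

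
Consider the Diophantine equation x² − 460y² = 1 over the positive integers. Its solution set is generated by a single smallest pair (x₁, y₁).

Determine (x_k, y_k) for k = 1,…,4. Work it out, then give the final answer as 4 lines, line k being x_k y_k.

2535751 118230
12860066268001 599603681460
65219851798297071751 3040891269731634690
330762608834754335913072001 15421886156225925189922920

√460 = [21; 2,4,3,1,2,10,2,1,3,4,2,42, …], period ℓ=12 (even) → k=11
k=0  a_k=21  p_k/q_k = 21/1
…
k=2  a_k=4  p_k/q_k = 193/9
k=3  a_k=3  p_k/q_k = 622/29
…
k=5  a_k=2  p_k/q_k = 2252/105
k=6  a_k=10  p_k/q_k = 23335/1088
…
k=8  a_k=1  p_k/q_k = 72257/3369
…
k=10  a_k=4  p_k/q_k = 1135029/52921
k=11  a_k=2  p_k/q_k = 2535751/118230
fundamental: x₁=2535751, y₁=118230  (since 6430033134001 − 460·13978332900 = 1)
(x_2, y_2) = (2535751·2535751 + 460·118230·118230, 2535751·118230 + 118230·2535751) = (12860066268001, 599603681460)
(x_3, y_3) = (2535751·12860066268001 + 460·118230·599603681460, 2535751·599603681460 + 118230·12860066268001) = (65219851798297071751, 3040891269731634690)
(x_4, y_4) = (2535751·65219851798297071751 + 460·118230·3040891269731634690, 2535751·3040891269731634690 + 118230·65219851798297071751) = (330762608834754335913072001, 15421886156225925189922920)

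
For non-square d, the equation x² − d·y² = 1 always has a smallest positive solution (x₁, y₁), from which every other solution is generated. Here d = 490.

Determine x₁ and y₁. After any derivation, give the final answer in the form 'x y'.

1039681 46968

[22; 7,2,1,4,4,4,1,2,7,44] for √490; ℓ=10 ⇒ convergent index 9
i=0: a=22 ⇒ p=22, q=1
i=1: a=7 ⇒ p=155, q=7
i=2: a=2 ⇒ p=332, q=15
i=3: a=1 ⇒ p=487, q=22
i=4: a=4 ⇒ p=2280, q=103
i=5: a=4 ⇒ p=9607, q=434
i=6: a=4 ⇒ p=40708, q=1839
i=7: a=1 ⇒ p=50315, q=2273
i=8: a=2 ⇒ p=141338, q=6385
i=9: a=7 ⇒ p=1039681, q=46968
→ (1039681, 46968).  Check: 1039681²=1080936581761, 490·46968²=1080936581760, difference 1.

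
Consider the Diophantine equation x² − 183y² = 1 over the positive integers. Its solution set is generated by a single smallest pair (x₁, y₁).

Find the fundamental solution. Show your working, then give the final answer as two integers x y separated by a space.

d=183: √d = [13; 1,1,8,1,1,26] (ℓ=6, even), read p_5/q_5
a_0=13:  p_0=13·1+0=13,  q_0=13·0+1=1
…
a_3=8:  p_3=8·27+14=230,  q_3=8·2+1=17
a_4=1:  p_4=1·230+27=257,  q_4=1·17+2=19
a_5=1:  p_5=1·257+230=487,  q_5=1·19+17=36
fundamental: x₁=487, y₁=36  (since 237169 − 183·1296 = 1)

487 36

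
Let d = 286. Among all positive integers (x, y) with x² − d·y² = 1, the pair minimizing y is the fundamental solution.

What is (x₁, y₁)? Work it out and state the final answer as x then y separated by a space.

561835 33222

√286 = [16; 1,10,3,3,2,3,3,10,1,32, …], period ℓ=10 (even) → k=9
step 0: (16, 1)  from 16·(1,0) + (0,1)
…
step 3: (575, 34)  from 3·(186,11) + (17,1)
…
step 7: (49703, 2939)  from 3·(15102,893) + (4397,260)
step 8: (512132, 30283)  from 10·(49703,2939) + (15102,893)
step 9: (561835, 33222)  from 1·(512132,30283) + (49703,2939)
(x₁, y₁) = (561835, 33222);  561835² − 286·33222² = 1 ✓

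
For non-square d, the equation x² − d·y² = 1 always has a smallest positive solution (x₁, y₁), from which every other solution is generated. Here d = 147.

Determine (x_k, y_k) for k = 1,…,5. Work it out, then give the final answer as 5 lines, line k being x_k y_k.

d=147: √d = [12; 8,24] (ℓ=2, even), read p_1/q_1
step 0: (12, 1)  from 12·(1,0) + (0,1)
step 1: (97, 8)  from 8·(12,1) + (1,0)
(x₁, y₁) = (97, 8);  97² − 147·8² = 1 ✓
k=2:  x_2 = 97·97+147·8·8 = 18817,  y_2 = 97·8+8·97 = 1552
k=3:  x_3 = 97·18817+147·8·1552 = 3650401,  y_3 = 97·1552+8·18817 = 301080
k=4:  x_4 = 97·3650401+147·8·301080 = 708158977,  y_4 = 97·301080+8·3650401 = 58407968
k=5:  x_5 = 97·708158977+147·8·58407968 = 137379191137,  y_5 = 97·58407968+8·708158977 = 11330844712

97 8
18817 1552
3650401 301080
708158977 58407968
137379191137 11330844712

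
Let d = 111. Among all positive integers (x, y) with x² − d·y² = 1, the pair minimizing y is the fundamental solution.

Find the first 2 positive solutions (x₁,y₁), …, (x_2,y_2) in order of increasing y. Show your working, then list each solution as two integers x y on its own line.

d=111: √d = [10; 1,1,6,1,1,20] (ℓ=6, even), read p_5/q_5
i=0: a=10 ⇒ p=10, q=1
…
i=2: a=1 ⇒ p=21, q=2
i=3: a=6 ⇒ p=137, q=13
i=4: a=1 ⇒ p=158, q=15
i=5: a=1 ⇒ p=295, q=28
fundamental: x₁=295, y₁=28  (since 87025 − 111·784 = 1)
(x_2, y_2) = (295·295 + 111·28·28, 295·28 + 28·295) = (174049, 16520)

295 28
174049 16520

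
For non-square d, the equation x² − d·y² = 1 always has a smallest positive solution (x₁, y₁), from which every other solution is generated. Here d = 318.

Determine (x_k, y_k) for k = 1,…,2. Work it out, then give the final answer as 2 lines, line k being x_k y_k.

107 6
22897 1284

√318 → a₀=17, period (1,4,1,34); ℓ=4 even so k=3
i=0: a=17 ⇒ p=17, q=1
…
i=2: a=4 ⇒ p=89, q=5
i=3: a=1 ⇒ p=107, q=6
→ (107, 6).  Check: 107²=11449, 318·6²=11448, difference 1.
n=2: (107,6)∘(107,6) = (107·107+318·6·6, 107·6+6·107) = (22897,1284)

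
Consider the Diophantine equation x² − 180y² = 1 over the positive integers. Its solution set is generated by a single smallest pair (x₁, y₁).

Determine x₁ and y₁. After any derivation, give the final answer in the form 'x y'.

161 12

d=180: √d = [13; 2,2,2,26] (ℓ=4, even), read p_3/q_3
k=0  a_k=13  p_k/q_k = 13/1
k=1  a_k=2  p_k/q_k = 27/2
k=2  a_k=2  p_k/q_k = 67/5
k=3  a_k=2  p_k/q_k = 161/12
(x₁, y₁) = (161, 12);  161² − 180·12² = 1 ✓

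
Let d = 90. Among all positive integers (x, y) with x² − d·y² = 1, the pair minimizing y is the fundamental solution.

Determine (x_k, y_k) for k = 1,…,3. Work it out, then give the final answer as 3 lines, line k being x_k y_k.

19 2
721 76
27379 2886

√90 → a₀=9, period (2,18); ℓ=2 even so k=1
i=0: a=9 ⇒ p=9, q=1
i=1: a=2 ⇒ p=19, q=2
(x₁, y₁) = (19, 2);  19² − 90·2² = 1 ✓
k=2:  x_2 = 19·19+90·2·2 = 721,  y_2 = 19·2+2·19 = 76
k=3:  x_3 = 19·721+90·2·76 = 27379,  y_3 = 19·76+2·721 = 2886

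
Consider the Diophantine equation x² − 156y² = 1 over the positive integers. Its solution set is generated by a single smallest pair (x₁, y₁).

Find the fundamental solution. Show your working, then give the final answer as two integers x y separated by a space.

25 2

d=156: √d = [12; 2,24] (ℓ=2, even), read p_1/q_1
a_0=12:  p_0=12·1+0=12,  q_0=12·0+1=1
a_1=2:  p_1=2·12+1=25,  q_1=2·1+0=2
→ (25, 2).  Check: 25²=625, 156·2²=624, difference 1.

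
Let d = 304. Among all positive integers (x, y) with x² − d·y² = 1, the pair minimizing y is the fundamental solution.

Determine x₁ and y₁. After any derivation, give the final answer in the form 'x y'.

d=304: √d = [17; 2,3,2,1,1,1,1,1,2,3,2,34] (ℓ=12, even), read p_11/q_11
k=0  a_k=17  p_k/q_k = 17/1
k=1  a_k=2  p_k/q_k = 35/2
k=2  a_k=3  p_k/q_k = 122/7
k=3  a_k=2  p_k/q_k = 279/16
k=4  a_k=1  p_k/q_k = 401/23
k=5  a_k=1  p_k/q_k = 680/39
…
k=7  a_k=1  p_k/q_k = 1761/101
k=8  a_k=1  p_k/q_k = 2842/163
k=9  a_k=2  p_k/q_k = 7445/427
k=10  a_k=3  p_k/q_k = 25177/1444
k=11  a_k=2  p_k/q_k = 57799/3315
→ (57799, 3315).  Check: 57799²=3340724401, 304·3315²=3340724400, difference 1.

57799 3315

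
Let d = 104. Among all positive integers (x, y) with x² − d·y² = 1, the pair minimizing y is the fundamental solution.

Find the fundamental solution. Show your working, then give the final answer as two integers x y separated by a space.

51 5

√104 → a₀=10, period (5,20); ℓ=2 even so k=1
a_0=10:  p_0=10·1+0=10,  q_0=10·0+1=1
a_1=5:  p_1=5·10+1=51,  q_1=5·1+0=5
→ (51, 5).  Check: 51²=2601, 104·5²=2600, difference 1.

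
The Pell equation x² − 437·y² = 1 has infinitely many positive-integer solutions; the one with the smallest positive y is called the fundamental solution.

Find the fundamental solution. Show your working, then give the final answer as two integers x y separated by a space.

[20; 1,9,2,9,1,40] for √437; ℓ=6 ⇒ convergent index 5
k=0  a_k=20  p_k/q_k = 20/1
k=1  a_k=1  p_k/q_k = 21/1
k=2  a_k=9  p_k/q_k = 209/10
k=3  a_k=2  p_k/q_k = 439/21
k=4  a_k=9  p_k/q_k = 4160/199
k=5  a_k=1  p_k/q_k = 4599/220
fundamental: x₁=4599, y₁=220  (since 21150801 − 437·48400 = 1)

4599 220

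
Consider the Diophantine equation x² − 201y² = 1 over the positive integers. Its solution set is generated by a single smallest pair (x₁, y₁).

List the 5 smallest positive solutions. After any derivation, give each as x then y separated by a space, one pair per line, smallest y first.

√201 = [14; 5,1,1,1,2,…,1,5,28, …], period ℓ=14 (even) → k=13
a_0=14:  p_0=14·1+0=14,  q_0=14·0+1=1
a_1=5:  p_1=5·14+1=71,  q_1=5·1+0=5
…
a_3=1:  p_3=1·85+71=156,  q_3=1·6+5=11
…
a_6=1:  p_6=1·638+241=879,  q_6=1·45+17=62
a_7=8:  p_7=8·879+638=7670,  q_7=8·62+45=541
a_8=1:  p_8=1·7670+879=8549,  q_8=1·541+62=603
…
a_10=1:  p_10=1·24768+8549=33317,  q_10=1·1747+603=2350
a_11=1:  p_11=1·33317+24768=58085,  q_11=1·2350+1747=4097
a_12=1:  p_12=1·58085+33317=91402,  q_12=1·4097+2350=6447
a_13=5:  p_13=5·91402+58085=515095,  q_13=5·6447+4097=36332
(x₁, y₁) = (515095, 36332);  515095² − 201·36332² = 1 ✓
(515095+36332√201)^2 = 530645718049 + 37428863080√201
(515095+36332√201)^3 = 546665912276384215 + 38558840456348868√201
(515095+36332√201)^4 = 563169756167477608732801 + 39722931849688611461840√201
(515095+36332√201)^5 = 580171851105627091828167877975 + 40922167162192151801416600732√201

515095 36332
530645718049 37428863080
546665912276384215 38558840456348868
563169756167477608732801 39722931849688611461840
580171851105627091828167877975 40922167162192151801416600732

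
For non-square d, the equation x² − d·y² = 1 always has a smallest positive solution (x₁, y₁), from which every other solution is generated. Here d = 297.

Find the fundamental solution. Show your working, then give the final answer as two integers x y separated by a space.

48599 2820

[17; 4,3,1,1,2,1,1,3,4,34] for √297; ℓ=10 ⇒ convergent index 9
a_0=17:  p_0=17·1+0=17,  q_0=17·0+1=1
a_1=4:  p_1=4·17+1=69,  q_1=4·1+0=4
a_2=3:  p_2=3·69+17=224,  q_2=3·4+1=13
…
a_4=1:  p_4=1·293+224=517,  q_4=1·17+13=30
a_5=2:  p_5=2·517+293=1327,  q_5=2·30+17=77
a_6=1:  p_6=1·1327+517=1844,  q_6=1·77+30=107
a_7=1:  p_7=1·1844+1327=3171,  q_7=1·107+77=184
a_8=3:  p_8=3·3171+1844=11357,  q_8=3·184+107=659
a_9=4:  p_9=4·11357+3171=48599,  q_9=4·659+184=2820
→ (48599, 2820).  Check: 48599²=2361862801, 297·2820²=2361862800, difference 1.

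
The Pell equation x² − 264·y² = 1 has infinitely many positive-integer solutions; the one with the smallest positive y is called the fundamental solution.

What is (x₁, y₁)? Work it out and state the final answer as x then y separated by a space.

[16; 4,32] for √264; ℓ=2 ⇒ convergent index 1
step 0: (16, 1)  from 16·(1,0) + (0,1)
step 1: (65, 4)  from 4·(16,1) + (1,0)
→ (65, 4).  Check: 65²=4225, 264·4²=4224, difference 1.

65 4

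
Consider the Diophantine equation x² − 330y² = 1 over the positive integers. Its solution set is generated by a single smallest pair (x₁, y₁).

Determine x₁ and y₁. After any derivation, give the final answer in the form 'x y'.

√330 = [18; 6,36, …], period ℓ=2 (even) → k=1
k=0  a_k=18  p_k/q_k = 18/1
k=1  a_k=6  p_k/q_k = 109/6
(x₁, y₁) = (109, 6);  109² − 330·6² = 1 ✓

109 6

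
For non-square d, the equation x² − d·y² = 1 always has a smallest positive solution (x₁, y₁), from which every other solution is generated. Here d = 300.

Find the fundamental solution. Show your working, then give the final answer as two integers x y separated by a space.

√300 = [17; 3,8,3,34, …], period ℓ=4 (even) → k=3
k=0  a_k=17  p_k/q_k = 17/1
…
k=2  a_k=8  p_k/q_k = 433/25
k=3  a_k=3  p_k/q_k = 1351/78
fundamental: x₁=1351, y₁=78  (since 1825201 − 300·6084 = 1)

1351 78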